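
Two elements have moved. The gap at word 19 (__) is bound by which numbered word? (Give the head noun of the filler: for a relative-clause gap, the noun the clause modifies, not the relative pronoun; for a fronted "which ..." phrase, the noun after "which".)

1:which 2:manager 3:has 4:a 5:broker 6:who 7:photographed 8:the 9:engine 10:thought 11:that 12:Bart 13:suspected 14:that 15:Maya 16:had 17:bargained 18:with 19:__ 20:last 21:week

2

The marked gap is the object of the preposition "with" of "bargained".
Its filler is the fronted wh-phrase "which manager", at word 2.
(The other dependency links word 5 to a gap after word 6.)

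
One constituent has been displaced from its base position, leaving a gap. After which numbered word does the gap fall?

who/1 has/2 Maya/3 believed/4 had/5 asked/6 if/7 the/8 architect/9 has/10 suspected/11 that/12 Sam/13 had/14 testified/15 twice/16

The displaced element is "who" (word 1).
It is linked across 1 clause boundary (Ø).
It functions as the subject of "asked", so the gap sits immediately after word 4 ("believed").
Base order: Maya has believed that who had asked if the architect has suspected that Sam had testified twice.

4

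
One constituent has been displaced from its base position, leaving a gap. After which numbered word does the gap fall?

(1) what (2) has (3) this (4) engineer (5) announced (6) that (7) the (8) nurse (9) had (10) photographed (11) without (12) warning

10

The displaced element is "what" (word 1).
It is linked across 1 clause boundary (that).
It functions as the direct object of "photographed", so the gap sits immediately after word 10 ("photographed").
Base order: This engineer has announced that the nurse had photographed what without warning.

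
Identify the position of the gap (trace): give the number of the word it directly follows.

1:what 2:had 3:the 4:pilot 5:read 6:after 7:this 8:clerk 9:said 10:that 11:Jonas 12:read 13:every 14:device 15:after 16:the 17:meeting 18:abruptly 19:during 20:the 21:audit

The displaced element is "what" (word 1).
It functions as the direct object of "read", so the gap sits immediately after word 5 ("read").
Base order: The pilot had read what after this clerk said that Jonas read every device after the meeting abruptly during the audit.

5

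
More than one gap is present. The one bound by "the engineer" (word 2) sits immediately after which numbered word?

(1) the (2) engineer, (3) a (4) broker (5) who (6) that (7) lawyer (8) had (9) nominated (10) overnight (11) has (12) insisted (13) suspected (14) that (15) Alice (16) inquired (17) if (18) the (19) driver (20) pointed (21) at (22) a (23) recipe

12

The displaced element is "the engineer" (word 2).
It is linked across 1 clause boundary (Ø).
It functions as the subject of "suspected", so the gap sits immediately after word 12 ("insisted").
Base order: A broker who that lawyer had nominated overnight has insisted that the engineer suspected that Alice inquired if the driver pointed at a recipe.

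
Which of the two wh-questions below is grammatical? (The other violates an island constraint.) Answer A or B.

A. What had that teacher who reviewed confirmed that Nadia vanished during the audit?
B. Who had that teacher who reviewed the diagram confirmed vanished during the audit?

In A, the wh-phrase is extracted from inside a complex-NP island (relative clause) (introduced by "who"), which blocks movement.
In B, the extraction path crosses only that-complement boundaries, which are transparent.
So B is grammatical.

B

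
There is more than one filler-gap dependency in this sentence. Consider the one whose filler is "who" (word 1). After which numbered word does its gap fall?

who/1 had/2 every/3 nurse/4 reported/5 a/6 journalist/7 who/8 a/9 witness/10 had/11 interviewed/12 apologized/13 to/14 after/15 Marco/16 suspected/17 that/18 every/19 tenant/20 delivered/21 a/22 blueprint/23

The displaced element is "who" (word 1).
It is linked across 1 clause boundary (Ø).
It functions as the object of the preposition "to" of "apologized", so the gap sits immediately after word 14 ("to").
Base order: Every nurse had reported a journalist who a witness had interviewed apologized to who after Marco suspected that every tenant delivered a blueprint.

14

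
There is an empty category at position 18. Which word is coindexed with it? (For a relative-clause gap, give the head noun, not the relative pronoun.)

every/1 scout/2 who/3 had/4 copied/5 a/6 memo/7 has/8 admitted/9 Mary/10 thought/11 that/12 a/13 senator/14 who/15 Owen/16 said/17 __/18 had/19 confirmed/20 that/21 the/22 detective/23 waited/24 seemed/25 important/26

14

The gap at 18 is the subject of "confirmed", inside a relative clause.
The relative pronoun is "who" (word 15); it is bound by the head noun immediately before it.
Its filler is the head noun "senator", at word 14.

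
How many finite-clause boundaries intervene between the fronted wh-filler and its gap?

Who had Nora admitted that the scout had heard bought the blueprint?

2

"who" is extracted from the subject of "bought".
Boundaries crossed, outermost first: [that], [Ø] — 2 in total.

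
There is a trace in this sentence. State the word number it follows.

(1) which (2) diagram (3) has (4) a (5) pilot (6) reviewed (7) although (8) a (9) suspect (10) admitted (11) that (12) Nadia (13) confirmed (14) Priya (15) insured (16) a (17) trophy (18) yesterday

The displaced element is "which diagram" (word 2).
It functions as the direct object of "reviewed", so the gap sits immediately after word 6 ("reviewed").
Base order: A pilot has reviewed which diagram although a suspect admitted that Nadia confirmed Priya insured a trophy yesterday.

6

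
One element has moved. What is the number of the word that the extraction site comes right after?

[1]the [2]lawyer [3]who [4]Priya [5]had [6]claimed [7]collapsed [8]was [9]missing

The displaced element is "the lawyer" (word 2).
It is linked across 1 clause boundary (Ø).
It functions as the subject of "collapsed", so the gap sits immediately after word 6 ("claimed").
Base order: Priya had claimed that the lawyer collapsed.

6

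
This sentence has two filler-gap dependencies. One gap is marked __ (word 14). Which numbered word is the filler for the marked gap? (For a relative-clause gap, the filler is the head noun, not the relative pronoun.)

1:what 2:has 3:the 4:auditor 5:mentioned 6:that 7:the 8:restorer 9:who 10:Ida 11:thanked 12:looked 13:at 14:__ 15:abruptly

The marked gap is the object of the preposition "at" of "looked".
Its filler is the fronted wh-phrase "what", at word 1.
(The other dependency links word 8 to a gap after word 11.)

1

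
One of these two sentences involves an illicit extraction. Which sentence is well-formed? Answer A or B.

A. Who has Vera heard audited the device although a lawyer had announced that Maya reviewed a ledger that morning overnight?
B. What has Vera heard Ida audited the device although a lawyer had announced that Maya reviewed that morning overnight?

In B, the wh-phrase is extracted from inside an adjunct island (introduced by "although"), which blocks movement.
In A, the extraction path crosses only that-complement boundaries, which are transparent.
So A is grammatical.

A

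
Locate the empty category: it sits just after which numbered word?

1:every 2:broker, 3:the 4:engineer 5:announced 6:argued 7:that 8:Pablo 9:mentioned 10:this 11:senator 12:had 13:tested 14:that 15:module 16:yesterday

5

The displaced element is "every broker" (word 2).
It is linked across 1 clause boundary (Ø).
It functions as the subject of "argued", so the gap sits immediately after word 5 ("announced").
Base order: The engineer announced that every broker argued that Pablo mentioned this senator had tested that module yesterday.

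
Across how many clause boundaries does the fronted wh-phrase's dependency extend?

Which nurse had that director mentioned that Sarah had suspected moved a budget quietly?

"which nurse" is extracted from the subject of "moved".
Boundaries crossed, outermost first: [that], [Ø] — 2 in total.

2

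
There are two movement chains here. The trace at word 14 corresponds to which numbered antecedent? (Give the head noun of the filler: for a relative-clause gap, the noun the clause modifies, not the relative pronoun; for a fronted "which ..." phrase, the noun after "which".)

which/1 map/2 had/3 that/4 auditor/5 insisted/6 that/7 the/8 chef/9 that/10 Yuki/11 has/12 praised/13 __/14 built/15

9

The marked gap is inside the relative clause, the direct object of "praised".
Its filler is the head noun "chef" (via "that"), at word 9.
(The other dependency links word 2 to a gap after word 15.)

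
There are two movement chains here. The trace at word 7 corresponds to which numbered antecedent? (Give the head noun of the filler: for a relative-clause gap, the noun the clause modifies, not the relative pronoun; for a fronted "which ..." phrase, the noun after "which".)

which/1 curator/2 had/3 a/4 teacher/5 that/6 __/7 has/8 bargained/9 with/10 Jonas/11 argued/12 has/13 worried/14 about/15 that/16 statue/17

5

The marked gap is inside the relative clause, the subject of "bargained".
Its filler is the head noun "teacher" (via "that"), at word 5.
(The other dependency links word 2 to a gap after word 12.)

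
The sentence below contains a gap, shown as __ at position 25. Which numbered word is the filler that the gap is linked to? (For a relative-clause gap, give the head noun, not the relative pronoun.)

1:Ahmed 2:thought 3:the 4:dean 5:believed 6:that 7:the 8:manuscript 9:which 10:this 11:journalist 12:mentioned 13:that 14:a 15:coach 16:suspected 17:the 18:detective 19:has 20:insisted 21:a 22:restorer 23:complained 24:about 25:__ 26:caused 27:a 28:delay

The gap at 25 is the prepositional object of "complained", inside a relative clause.
The relative pronoun is "which" (word 9); it is bound by the head noun immediately before it.
Its filler is the head noun "manuscript", at word 8.

8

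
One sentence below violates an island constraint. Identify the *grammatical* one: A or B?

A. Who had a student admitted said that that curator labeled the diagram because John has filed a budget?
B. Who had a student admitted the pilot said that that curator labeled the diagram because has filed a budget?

A

In B, the wh-phrase is extracted from inside an adjunct island (introduced by "because"), which blocks movement.
In A, the extraction path crosses only that-complement boundaries, which are transparent.
So A is grammatical.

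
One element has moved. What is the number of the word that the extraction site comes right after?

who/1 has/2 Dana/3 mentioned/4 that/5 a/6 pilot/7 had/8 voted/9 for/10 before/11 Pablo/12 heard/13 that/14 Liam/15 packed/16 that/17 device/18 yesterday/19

10

The displaced element is "who" (word 1).
It is linked across 1 clause boundary (that).
It functions as the object of the preposition "for" of "voted", so the gap sits immediately after word 10 ("for").
Base order: Dana has mentioned that a pilot had voted for who before Pablo heard that Liam packed that device yesterday.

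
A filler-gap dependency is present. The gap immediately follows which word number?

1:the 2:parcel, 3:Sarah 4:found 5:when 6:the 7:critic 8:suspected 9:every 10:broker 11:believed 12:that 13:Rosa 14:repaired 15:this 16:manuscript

The displaced element is "the parcel" (word 2).
It functions as the direct object of "found", so the gap sits immediately after word 4 ("found").
Base order: Sarah found the parcel when the critic suspected every broker believed that Rosa repaired this manuscript.

4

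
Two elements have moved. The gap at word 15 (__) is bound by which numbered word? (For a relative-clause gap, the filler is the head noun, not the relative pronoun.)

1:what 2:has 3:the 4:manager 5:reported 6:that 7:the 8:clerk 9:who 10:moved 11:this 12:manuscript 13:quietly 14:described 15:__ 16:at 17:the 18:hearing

1

The marked gap is the direct object of "described".
Its filler is the fronted wh-phrase "what", at word 1.
(The other dependency links word 8 to a gap after word 9.)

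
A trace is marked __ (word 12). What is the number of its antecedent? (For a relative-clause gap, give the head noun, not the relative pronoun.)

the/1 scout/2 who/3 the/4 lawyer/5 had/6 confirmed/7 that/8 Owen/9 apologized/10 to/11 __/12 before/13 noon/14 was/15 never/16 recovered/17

2

The gap at 12 is the prepositional object of "apologized", inside a relative clause.
The relative pronoun is "who" (word 3); it is bound by the head noun immediately before it.
Its filler is the head noun "scout", at word 2.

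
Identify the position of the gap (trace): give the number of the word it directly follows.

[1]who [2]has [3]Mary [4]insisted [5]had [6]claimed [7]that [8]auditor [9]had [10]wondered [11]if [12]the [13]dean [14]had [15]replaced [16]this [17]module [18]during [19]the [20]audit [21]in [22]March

4

The displaced element is "who" (word 1).
It is linked across 1 clause boundary (Ø).
It functions as the subject of "claimed", so the gap sits immediately after word 4 ("insisted").
Base order: Mary has insisted that who had claimed that auditor had wondered if the dean had replaced this module during the audit in March.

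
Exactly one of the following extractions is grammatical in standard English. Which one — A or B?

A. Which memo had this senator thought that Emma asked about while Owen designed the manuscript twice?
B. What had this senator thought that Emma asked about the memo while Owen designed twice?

In B, the wh-phrase is extracted from inside an adjunct island (introduced by "while"), which blocks movement.
In A, the extraction path crosses only that-complement boundaries, which are transparent.
So A is grammatical.

A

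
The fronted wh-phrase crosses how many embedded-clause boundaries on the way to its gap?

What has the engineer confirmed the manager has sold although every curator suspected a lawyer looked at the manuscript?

"what" is extracted from the object of "sold".
Boundaries crossed, outermost first: [Ø] — 1 in total.

1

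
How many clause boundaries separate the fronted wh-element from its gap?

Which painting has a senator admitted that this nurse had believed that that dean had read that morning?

"which painting" is extracted from the object of "read".
Boundaries crossed, outermost first: [that], [that] — 2 in total.

2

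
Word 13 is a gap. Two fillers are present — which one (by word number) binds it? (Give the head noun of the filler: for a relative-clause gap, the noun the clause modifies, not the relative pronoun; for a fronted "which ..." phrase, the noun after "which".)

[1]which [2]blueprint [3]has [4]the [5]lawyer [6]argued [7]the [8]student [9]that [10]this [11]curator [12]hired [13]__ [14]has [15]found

8

The marked gap is inside the relative clause, the direct object of "hired".
Its filler is the head noun "student" (via "that"), at word 8.
(The other dependency links word 2 to a gap after word 15.)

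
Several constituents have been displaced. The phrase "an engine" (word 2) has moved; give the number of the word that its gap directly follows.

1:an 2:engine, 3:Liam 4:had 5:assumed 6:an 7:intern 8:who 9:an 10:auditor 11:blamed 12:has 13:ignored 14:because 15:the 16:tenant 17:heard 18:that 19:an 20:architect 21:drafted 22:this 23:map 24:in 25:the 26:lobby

The displaced element is "an engine" (word 2).
It is linked across 1 clause boundary (Ø).
It functions as the direct object of "ignored", so the gap sits immediately after word 13 ("ignored").
Base order: Liam had assumed an intern who an auditor blamed has ignored an engine because the tenant heard that an architect drafted this map in the lobby.

13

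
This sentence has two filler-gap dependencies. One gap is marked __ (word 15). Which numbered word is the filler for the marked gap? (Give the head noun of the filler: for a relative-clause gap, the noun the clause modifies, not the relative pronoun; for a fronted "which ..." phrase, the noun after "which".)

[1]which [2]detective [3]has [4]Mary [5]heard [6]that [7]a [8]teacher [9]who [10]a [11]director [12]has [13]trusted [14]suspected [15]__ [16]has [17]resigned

The marked gap is the subject of "resigned".
Its filler is the fronted wh-phrase "which detective", at word 2.
(The other dependency links word 8 to a gap after word 13.)

2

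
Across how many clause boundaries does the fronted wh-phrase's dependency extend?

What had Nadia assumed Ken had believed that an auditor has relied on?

2

"what" is extracted from the PP object of "relied".
Boundaries crossed, outermost first: [Ø], [that] — 2 in total.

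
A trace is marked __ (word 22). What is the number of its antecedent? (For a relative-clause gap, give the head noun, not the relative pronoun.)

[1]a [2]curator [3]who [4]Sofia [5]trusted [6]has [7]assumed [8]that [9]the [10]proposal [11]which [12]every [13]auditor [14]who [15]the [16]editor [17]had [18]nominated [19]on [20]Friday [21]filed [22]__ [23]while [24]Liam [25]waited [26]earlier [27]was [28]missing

10

The gap at 22 is the object of "filed", inside a relative clause.
The relative pronoun is "which" (word 11); it is bound by the head noun immediately before it.
Its filler is the head noun "proposal", at word 10.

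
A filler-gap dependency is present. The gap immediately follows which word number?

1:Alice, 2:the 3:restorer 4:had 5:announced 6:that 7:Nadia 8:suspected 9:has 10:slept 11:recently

8

The displaced element is "Alice" (word 1).
It is linked across 2 clause boundaries (that → Ø).
It functions as the subject of "slept", so the gap sits immediately after word 8 ("suspected").
Base order: The restorer had announced that Nadia suspected that Alice has slept recently.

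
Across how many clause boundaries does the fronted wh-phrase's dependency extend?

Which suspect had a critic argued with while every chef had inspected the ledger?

0

"which suspect" originates inside the matrix clause — no clause boundary is crossed.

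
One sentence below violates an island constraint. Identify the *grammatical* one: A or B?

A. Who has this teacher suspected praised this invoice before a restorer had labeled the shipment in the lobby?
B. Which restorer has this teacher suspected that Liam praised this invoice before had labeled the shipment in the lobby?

A

In B, the wh-phrase is extracted from inside an adjunct island (introduced by "before"), which blocks movement.
In A, the extraction path crosses only that-complement boundaries, which are transparent.
So A is grammatical.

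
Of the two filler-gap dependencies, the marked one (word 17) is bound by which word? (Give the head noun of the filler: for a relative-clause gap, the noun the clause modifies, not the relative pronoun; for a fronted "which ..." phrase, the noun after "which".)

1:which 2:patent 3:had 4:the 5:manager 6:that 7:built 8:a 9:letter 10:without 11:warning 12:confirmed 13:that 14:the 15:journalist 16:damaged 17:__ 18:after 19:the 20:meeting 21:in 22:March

2

The marked gap is the direct object of "damaged".
Its filler is the fronted wh-phrase "which patent", at word 2.
(The other dependency links word 5 to a gap after word 6.)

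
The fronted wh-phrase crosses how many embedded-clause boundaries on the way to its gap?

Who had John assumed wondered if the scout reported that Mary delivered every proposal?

"who" is extracted from the subject of "wondered".
Boundaries crossed, outermost first: [Ø] — 1 in total.

1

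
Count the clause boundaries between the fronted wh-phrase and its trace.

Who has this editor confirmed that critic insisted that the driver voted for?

"who" is extracted from the PP object of "voted".
Boundaries crossed, outermost first: [Ø], [that] — 2 in total.

2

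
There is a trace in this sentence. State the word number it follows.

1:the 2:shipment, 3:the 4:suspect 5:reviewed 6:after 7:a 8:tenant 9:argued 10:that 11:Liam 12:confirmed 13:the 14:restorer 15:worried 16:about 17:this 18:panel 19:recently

The displaced element is "the shipment" (word 2).
It functions as the direct object of "reviewed", so the gap sits immediately after word 5 ("reviewed").
Base order: The suspect reviewed the shipment after a tenant argued that Liam confirmed the restorer worried about this panel recently.

5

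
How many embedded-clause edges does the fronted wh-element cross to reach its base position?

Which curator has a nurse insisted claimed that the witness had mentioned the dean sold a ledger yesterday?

"which curator" is extracted from the subject of "claimed".
Boundaries crossed, outermost first: [Ø] — 1 in total.

1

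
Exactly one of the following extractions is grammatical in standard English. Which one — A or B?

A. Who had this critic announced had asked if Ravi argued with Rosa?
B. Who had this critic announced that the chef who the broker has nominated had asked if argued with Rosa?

A

In B, the wh-phrase is extracted from inside a wh-island (introduced by "if"), which blocks movement.
In A, the extraction path crosses only that-complement boundaries, which are transparent.
So A is grammatical.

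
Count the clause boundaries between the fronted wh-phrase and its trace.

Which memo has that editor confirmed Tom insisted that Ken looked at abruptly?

2

"which memo" is extracted from the PP object of "looked".
Boundaries crossed, outermost first: [Ø], [that] — 2 in total.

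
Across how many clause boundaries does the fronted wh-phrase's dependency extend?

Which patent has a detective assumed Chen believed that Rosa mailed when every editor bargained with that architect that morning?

"which patent" is extracted from the object of "mailed".
Boundaries crossed, outermost first: [Ø], [that] — 2 in total.

2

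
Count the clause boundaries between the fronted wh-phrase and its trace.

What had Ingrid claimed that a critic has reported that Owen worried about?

"what" is extracted from the PP object of "worried".
Boundaries crossed, outermost first: [that], [that] — 2 in total.

2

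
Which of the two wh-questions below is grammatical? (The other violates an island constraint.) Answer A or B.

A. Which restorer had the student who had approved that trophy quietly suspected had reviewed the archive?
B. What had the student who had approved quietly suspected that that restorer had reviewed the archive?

In B, the wh-phrase is extracted from inside a complex-NP island (relative clause) (introduced by "who"), which blocks movement.
In A, the extraction path crosses only that-complement boundaries, which are transparent.
So A is grammatical.

A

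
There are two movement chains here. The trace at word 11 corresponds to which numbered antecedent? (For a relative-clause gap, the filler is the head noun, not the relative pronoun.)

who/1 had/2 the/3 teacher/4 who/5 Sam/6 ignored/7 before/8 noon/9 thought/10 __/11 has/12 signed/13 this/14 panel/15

1

The marked gap is the subject of "signed".
Its filler is the fronted wh-phrase "who", at word 1.
(The other dependency links word 4 to a gap after word 7.)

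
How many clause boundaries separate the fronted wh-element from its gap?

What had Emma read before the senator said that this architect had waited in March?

0

"what" originates inside the matrix clause — no clause boundary is crossed.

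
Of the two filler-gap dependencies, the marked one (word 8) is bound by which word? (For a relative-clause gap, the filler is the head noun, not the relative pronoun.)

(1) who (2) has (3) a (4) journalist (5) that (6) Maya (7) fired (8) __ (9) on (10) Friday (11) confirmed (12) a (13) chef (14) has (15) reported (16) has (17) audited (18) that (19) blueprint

The marked gap is inside the relative clause, the direct object of "fired".
Its filler is the head noun "journalist" (via "that"), at word 4.
(The other dependency links word 1 to a gap after word 15.)

4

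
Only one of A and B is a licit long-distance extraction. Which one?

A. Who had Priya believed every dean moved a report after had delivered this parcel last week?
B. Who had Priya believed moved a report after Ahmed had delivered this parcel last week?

In A, the wh-phrase is extracted from inside an adjunct island (introduced by "after"), which blocks movement.
In B, the extraction path crosses only that-complement boundaries, which are transparent.
So B is grammatical.

B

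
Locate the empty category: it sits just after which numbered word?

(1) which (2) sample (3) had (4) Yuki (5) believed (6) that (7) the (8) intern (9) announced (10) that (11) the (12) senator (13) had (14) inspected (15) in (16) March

14

The displaced element is "which sample" (word 2).
It is linked across 2 clause boundaries (that → that).
It functions as the direct object of "inspected", so the gap sits immediately after word 14 ("inspected").
Base order: Yuki had believed that the intern announced that the senator had inspected which sample in March.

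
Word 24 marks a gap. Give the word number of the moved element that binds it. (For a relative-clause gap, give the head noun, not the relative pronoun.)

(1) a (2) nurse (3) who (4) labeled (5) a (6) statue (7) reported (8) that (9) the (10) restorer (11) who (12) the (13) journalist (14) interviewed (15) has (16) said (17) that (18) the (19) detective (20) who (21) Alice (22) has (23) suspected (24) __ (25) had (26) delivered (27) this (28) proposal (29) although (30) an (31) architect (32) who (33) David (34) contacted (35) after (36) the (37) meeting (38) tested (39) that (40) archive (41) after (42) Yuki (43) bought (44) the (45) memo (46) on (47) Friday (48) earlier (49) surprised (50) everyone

19

The gap at 24 is the subject of "delivered", inside a relative clause.
The relative pronoun is "who" (word 20); it is bound by the head noun immediately before it.
Its filler is the head noun "detective", at word 19.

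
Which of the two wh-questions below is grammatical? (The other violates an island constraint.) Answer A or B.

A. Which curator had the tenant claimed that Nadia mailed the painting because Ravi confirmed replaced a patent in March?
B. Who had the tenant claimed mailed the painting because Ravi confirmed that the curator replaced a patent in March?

B

In A, the wh-phrase is extracted from inside an adjunct island (introduced by "because"), which blocks movement.
In B, the extraction path crosses only that-complement boundaries, which are transparent.
So B is grammatical.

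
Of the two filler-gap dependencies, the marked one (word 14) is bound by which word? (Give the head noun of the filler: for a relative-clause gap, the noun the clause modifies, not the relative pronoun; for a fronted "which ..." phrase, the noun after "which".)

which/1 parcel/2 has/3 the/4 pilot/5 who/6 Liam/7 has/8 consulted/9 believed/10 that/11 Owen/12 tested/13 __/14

2

The marked gap is the direct object of "tested".
Its filler is the fronted wh-phrase "which parcel", at word 2.
(The other dependency links word 5 to a gap after word 9.)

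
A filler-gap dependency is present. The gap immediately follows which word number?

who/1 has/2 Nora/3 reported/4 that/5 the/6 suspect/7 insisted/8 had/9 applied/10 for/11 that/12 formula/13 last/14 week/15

The displaced element is "who" (word 1).
It is linked across 2 clause boundaries (that → Ø).
It functions as the subject of "applied", so the gap sits immediately after word 8 ("insisted").
Base order: Nora has reported that the suspect insisted that who had applied for that formula last week.

8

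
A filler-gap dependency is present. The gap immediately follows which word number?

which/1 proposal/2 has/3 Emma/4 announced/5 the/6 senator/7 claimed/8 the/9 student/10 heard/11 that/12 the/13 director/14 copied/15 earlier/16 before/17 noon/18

The displaced element is "which proposal" (word 2).
It is linked across 3 clause boundaries (Ø → Ø → that).
It functions as the direct object of "copied", so the gap sits immediately after word 15 ("copied").
Base order: Emma has announced the senator claimed the student heard that the director copied which proposal earlier before noon.

15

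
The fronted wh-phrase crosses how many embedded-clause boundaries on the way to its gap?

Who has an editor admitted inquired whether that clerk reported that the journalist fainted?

"who" is extracted from the subject of "inquired".
Boundaries crossed, outermost first: [Ø] — 1 in total.

1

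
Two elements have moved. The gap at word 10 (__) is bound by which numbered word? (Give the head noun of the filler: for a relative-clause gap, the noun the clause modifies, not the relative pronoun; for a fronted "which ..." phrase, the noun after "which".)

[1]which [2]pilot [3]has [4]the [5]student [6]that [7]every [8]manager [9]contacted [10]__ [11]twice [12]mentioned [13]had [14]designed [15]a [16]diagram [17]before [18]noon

5

The marked gap is inside the relative clause, the direct object of "contacted".
Its filler is the head noun "student" (via "that"), at word 5.
(The other dependency links word 2 to a gap after word 12.)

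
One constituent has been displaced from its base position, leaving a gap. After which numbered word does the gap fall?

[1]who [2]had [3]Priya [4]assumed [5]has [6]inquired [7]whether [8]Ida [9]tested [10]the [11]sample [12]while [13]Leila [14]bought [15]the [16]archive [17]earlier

The displaced element is "who" (word 1).
It is linked across 1 clause boundary (Ø).
It functions as the subject of "inquired", so the gap sits immediately after word 4 ("assumed").
Base order: Priya had assumed that who has inquired whether Ida tested the sample while Leila bought the archive earlier.

4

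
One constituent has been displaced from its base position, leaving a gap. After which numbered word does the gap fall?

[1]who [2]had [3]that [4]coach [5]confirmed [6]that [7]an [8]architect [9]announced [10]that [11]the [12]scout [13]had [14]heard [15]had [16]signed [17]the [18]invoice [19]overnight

14

The displaced element is "who" (word 1).
It is linked across 3 clause boundaries (that → that → Ø).
It functions as the subject of "signed", so the gap sits immediately after word 14 ("heard").
Base order: That coach had confirmed that an architect announced that the scout had heard that who had signed the invoice overnight.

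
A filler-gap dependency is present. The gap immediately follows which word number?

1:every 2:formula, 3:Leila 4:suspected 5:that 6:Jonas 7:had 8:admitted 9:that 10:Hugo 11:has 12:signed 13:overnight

12

The displaced element is "every formula" (word 2).
It is linked across 2 clause boundaries (that → that).
It functions as the direct object of "signed", so the gap sits immediately after word 12 ("signed").
Base order: Leila suspected that Jonas had admitted that Hugo has signed every formula overnight.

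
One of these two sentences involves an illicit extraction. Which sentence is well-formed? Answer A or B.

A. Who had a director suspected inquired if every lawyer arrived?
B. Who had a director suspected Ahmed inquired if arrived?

In B, the wh-phrase is extracted from inside a wh-island (introduced by "if"), which blocks movement.
In A, the extraction path crosses only that-complement boundaries, which are transparent.
So A is grammatical.

A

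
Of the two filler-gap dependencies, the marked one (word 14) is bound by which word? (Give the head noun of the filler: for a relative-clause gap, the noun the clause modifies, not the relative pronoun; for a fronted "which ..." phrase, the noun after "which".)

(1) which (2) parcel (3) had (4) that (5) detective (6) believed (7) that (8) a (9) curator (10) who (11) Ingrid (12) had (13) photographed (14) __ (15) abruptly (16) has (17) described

9

The marked gap is inside the relative clause, the direct object of "photographed".
Its filler is the head noun "curator" (via "who"), at word 9.
(The other dependency links word 2 to a gap after word 17.)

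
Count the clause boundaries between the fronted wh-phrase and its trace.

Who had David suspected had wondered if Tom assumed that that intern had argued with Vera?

"who" is extracted from the subject of "wondered".
Boundaries crossed, outermost first: [Ø] — 1 in total.

1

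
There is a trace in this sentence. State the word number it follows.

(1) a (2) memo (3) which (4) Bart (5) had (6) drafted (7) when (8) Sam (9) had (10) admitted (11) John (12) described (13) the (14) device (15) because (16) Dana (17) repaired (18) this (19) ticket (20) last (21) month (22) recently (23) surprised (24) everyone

6

The displaced element is "a memo" (word 2).
It functions as the direct object of "drafted", so the gap sits immediately after word 6 ("drafted").
Base order: Bart had drafted a memo when Sam had admitted John described the device because Dana repaired this ticket last month recently.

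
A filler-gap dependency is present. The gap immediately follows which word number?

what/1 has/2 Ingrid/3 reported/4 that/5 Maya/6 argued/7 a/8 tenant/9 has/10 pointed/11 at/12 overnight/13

The displaced element is "what" (word 1).
It is linked across 2 clause boundaries (that → Ø).
It functions as the object of the preposition "at" of "pointed", so the gap sits immediately after word 12 ("at").
Base order: Ingrid has reported that Maya argued a tenant has pointed at what overnight.

12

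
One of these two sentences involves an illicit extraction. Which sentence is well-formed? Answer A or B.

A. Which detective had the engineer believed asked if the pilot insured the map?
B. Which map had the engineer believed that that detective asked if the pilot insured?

In B, the wh-phrase is extracted from inside a wh-island (introduced by "if"), which blocks movement.
In A, the extraction path crosses only that-complement boundaries, which are transparent.
So A is grammatical.

A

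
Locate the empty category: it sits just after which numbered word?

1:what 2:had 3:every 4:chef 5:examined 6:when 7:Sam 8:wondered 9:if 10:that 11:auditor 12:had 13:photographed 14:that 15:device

The displaced element is "what" (word 1).
It functions as the direct object of "examined", so the gap sits immediately after word 5 ("examined").
Base order: Every chef had examined what when Sam wondered if that auditor had photographed that device.

5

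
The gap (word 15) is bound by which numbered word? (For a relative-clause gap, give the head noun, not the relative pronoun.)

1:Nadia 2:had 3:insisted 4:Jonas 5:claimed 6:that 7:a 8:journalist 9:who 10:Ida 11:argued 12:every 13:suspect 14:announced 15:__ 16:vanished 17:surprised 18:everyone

The gap at 15 is the subject of "vanished", inside a relative clause.
The relative pronoun is "who" (word 9); it is bound by the head noun immediately before it.
Its filler is the head noun "journalist", at word 8.

8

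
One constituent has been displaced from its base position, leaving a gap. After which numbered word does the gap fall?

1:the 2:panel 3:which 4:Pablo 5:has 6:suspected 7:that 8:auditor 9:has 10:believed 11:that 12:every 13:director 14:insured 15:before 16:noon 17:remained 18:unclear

14

The displaced element is "the panel" (word 2).
It is linked across 2 clause boundaries (Ø → that).
It functions as the direct object of "insured", so the gap sits immediately after word 14 ("insured").
Base order: Pablo has suspected that auditor has believed that every director insured the panel before noon.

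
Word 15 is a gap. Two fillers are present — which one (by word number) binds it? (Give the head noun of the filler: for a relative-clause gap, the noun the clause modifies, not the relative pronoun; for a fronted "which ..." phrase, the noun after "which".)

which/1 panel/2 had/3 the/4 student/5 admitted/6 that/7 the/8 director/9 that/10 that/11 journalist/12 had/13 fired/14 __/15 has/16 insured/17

The marked gap is inside the relative clause, the direct object of "fired".
Its filler is the head noun "director" (via "that"), at word 9.
(The other dependency links word 2 to a gap after word 17.)

9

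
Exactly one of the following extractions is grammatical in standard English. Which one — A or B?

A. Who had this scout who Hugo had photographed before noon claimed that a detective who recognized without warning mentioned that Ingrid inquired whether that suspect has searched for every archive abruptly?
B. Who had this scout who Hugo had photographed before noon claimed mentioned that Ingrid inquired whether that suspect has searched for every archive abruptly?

B

In A, the wh-phrase is extracted from inside a complex-NP island (relative clause) (introduced by "who"), which blocks movement.
In B, the extraction path crosses only that-complement boundaries, which are transparent.
So B is grammatical.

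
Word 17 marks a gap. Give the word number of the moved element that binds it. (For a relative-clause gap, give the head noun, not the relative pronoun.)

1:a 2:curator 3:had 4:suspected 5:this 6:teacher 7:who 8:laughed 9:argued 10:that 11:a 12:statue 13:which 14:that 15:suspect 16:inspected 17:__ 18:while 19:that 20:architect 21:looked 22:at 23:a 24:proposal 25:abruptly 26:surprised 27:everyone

12

The gap at 17 is the object of "inspected", inside a relative clause.
The relative pronoun is "which" (word 13); it is bound by the head noun immediately before it.
Its filler is the head noun "statue", at word 12.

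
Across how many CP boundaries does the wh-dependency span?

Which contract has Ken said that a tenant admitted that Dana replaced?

2

"which contract" is extracted from the object of "replaced".
Boundaries crossed, outermost first: [that], [that] — 2 in total.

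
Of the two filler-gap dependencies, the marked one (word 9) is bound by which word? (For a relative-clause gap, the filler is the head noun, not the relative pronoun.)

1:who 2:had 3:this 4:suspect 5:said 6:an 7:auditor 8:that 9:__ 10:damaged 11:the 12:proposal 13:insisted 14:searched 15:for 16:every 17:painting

The marked gap is inside the relative clause, the subject of "damaged".
Its filler is the head noun "auditor" (via "that"), at word 7.
(The other dependency links word 1 to a gap after word 13.)

7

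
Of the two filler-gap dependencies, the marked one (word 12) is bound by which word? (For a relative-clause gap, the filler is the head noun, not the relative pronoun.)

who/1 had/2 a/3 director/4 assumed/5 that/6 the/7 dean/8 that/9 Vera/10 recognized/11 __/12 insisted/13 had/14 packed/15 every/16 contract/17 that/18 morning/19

The marked gap is inside the relative clause, the direct object of "recognized".
Its filler is the head noun "dean" (via "that"), at word 8.
(The other dependency links word 1 to a gap after word 13.)

8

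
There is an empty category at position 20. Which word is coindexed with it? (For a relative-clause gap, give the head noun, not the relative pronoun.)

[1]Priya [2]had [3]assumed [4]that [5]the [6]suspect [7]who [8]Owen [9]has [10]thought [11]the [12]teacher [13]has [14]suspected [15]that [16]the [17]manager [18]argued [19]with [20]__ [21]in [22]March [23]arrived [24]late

The gap at 20 is the prepositional object of "argued", inside a relative clause.
The relative pronoun is "who" (word 7); it is bound by the head noun immediately before it.
Its filler is the head noun "suspect", at word 6.

6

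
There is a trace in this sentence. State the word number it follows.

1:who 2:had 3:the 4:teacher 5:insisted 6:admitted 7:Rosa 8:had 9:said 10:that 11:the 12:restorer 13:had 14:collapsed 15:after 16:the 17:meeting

5

The displaced element is "who" (word 1).
It is linked across 1 clause boundary (Ø).
It functions as the subject of "admitted", so the gap sits immediately after word 5 ("insisted").
Base order: The teacher had insisted that who admitted Rosa had said that the restorer had collapsed after the meeting.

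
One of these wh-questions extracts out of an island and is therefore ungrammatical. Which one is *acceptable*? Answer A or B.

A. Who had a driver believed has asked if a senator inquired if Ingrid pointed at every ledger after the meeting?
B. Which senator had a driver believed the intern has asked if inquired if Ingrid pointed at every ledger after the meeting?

In B, the wh-phrase is extracted from inside a wh-island (introduced by "if"), which blocks movement.
In A, the extraction path crosses only that-complement boundaries, which are transparent.
So A is grammatical.

A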